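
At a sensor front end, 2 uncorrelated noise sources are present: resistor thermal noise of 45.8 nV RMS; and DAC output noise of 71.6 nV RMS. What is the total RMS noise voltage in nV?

85.0 nV

Uncorrelated sources add in power (mean-square): V_tot = √(ΣV_i²)
V_tot = √[(4.58×10⁻⁸)² + (7.16×10⁻⁸)²] = 8.50×10⁻⁸ V = 85.0 nV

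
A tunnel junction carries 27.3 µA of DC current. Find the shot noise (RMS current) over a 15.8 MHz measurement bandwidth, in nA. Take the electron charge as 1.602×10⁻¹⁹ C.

11.8 nA

I_n = √(2qI·B)
2qI·B = 2 × 1.602×10⁻¹⁹ × 2.73×10⁻⁵ × 1.58×10⁷ = 1.38×10⁻¹⁶ A²
I_n = √(1.38×10⁻¹⁶) = 1.18×10⁻⁸ A = 11.8 nA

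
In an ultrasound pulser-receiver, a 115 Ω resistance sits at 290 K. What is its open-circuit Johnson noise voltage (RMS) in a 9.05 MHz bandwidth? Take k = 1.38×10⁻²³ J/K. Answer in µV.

V_n = √(4kTRB)
4kTRB = 4 × 1.38×10⁻²³ × 290 × 1.15×10² × 9.05×10⁶ = 1.67×10⁻¹¹ V²
V_n = √(1.67×10⁻¹¹) = 4.08×10⁻⁶ V = 4.08 µV

4.08 µV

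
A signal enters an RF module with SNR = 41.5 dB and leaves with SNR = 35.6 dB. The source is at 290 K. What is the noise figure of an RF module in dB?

5.9 dB

NF (dB) = SNR_in(dB) − SNR_out(dB) when the source is at T₀
NF = 41.5 − 35.6 = 5.9 dB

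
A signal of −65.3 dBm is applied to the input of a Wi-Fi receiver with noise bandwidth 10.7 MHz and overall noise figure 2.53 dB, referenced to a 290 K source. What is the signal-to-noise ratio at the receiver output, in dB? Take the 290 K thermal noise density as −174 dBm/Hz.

35.9 dB

Noise floor: N = −174 + 10 log₁₀(B) + NF
10 log₁₀(1.07×10⁷) = 70.29 dB
N = −174 + 70.29 + 2.53 = −101.18 dBm
SNR = P_sig − N = −65.3 − (−101.18) = 35.88 dB → 35.9 dB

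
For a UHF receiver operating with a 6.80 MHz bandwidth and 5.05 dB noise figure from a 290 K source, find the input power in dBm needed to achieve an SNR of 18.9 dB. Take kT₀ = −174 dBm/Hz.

Sensitivity = −174 + 10 log₁₀(B) + NF + SNR_min
= −174 + 68.33 + 5.05 + 18.9
= −81.72 dBm → −81.7 dBm

−81.7 dBm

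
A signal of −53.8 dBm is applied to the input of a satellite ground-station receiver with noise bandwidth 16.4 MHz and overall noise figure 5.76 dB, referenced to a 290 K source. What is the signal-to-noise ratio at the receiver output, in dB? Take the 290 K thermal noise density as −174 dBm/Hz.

Noise floor: N = −174 + 10 log₁₀(B) + NF
10 log₁₀(1.64×10⁷) = 72.15 dB
N = −174 + 72.15 + 5.76 = −96.09 dBm
SNR = P_sig − N = −53.8 − (−96.09) = 42.29 dB → 42.3 dB

42.3 dB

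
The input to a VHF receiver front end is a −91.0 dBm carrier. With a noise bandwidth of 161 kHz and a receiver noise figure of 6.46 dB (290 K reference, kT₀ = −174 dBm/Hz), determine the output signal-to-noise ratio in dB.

24.5 dB

Noise floor: N = −174 + 10 log₁₀(B) + NF
10 log₁₀(1.61×10⁵) = 52.07 dB
N = −174 + 52.07 + 6.46 = −115.47 dBm
SNR = P_sig − N = −91.0 − (−115.47) = 24.47 dB → 24.5 dB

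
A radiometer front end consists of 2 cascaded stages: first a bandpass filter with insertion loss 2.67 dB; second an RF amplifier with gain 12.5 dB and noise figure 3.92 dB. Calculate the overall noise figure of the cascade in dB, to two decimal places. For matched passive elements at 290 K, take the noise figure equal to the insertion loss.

6.59 dB

Convert to linear (a loss of L dB is a gain of −L dB): F_i = 10^(NF_i/10), G_i = 10^(G_i,dB/10)
  Stage 1: F_1 = 10^(2.67/10) = 1.849, G_1 = 10^(−2.67/10) = 0.5408
  Stage 2: F_2 = 10^(3.92/10) = 2.466, G_2 = 10^(12.5/10) = 17.78
Friis cascade:
  F = 1.849 + (2.466 − 1)/0.5408 = 4.560
NF = 10 log₁₀(4.560) = 6.59 dB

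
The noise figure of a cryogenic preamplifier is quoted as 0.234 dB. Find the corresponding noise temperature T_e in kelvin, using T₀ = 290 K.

F = 10^(0.234/10) = 1.05536
T_e = (F − 1)·T₀ = (1.05536 − 1) × 290 = 16.1 K

16.1 K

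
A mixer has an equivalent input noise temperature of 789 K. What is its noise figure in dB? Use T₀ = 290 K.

F = 1 + T_e/T₀ = 1 + 789/290 = 3.72069
NF = 10 log₁₀(3.72069) = 5.71 dB

5.71 dB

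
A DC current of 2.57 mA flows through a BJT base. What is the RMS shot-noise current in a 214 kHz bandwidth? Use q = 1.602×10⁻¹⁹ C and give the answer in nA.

I_n = √(2qI·B)
2qI·B = 2 × 1.602×10⁻¹⁹ × 2.57×10⁻³ × 2.14×10⁵ = 1.76×10⁻¹⁶ A²
I_n = √(1.76×10⁻¹⁶) = 1.33×10⁻⁸ A = 13.3 nA

13.3 nA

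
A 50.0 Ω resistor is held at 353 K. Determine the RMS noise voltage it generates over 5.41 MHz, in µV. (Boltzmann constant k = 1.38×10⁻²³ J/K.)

V_n = √(4kTRB)
4kTRB = 4 × 1.38×10⁻²³ × 353 × 5.00×10¹ × 5.41×10⁶ = 5.27×10⁻¹² V²
V_n = √(5.27×10⁻¹²) = 2.30×10⁻⁶ V = 2.30 µV

2.30 µV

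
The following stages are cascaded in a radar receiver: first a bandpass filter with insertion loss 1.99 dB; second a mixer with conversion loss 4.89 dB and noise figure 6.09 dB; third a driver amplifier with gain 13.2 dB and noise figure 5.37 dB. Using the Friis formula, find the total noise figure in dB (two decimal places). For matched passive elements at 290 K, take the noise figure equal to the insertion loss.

Convert to linear (a loss of L dB is a gain of −L dB): F_i = 10^(NF_i/10), G_i = 10^(G_i,dB/10)
  Stage 1: F_1 = 10^(1.99/10) = 1.581, G_1 = 10^(−1.99/10) = 0.6324
  Stage 2: F_2 = 10^(6.09/10) = 4.064, G_2 = 10^(−4.89/10) = 0.3243
  Stage 3: F_3 = 10^(5.37/10) = 3.443, G_3 = 10^(13.2/10) = 20.89
Friis cascade:
  F = 1.581 + (4.064 − 1)/0.6324 + (3.443 − 1)/0.2051 = 18.34
NF = 10 log₁₀(18.34) = 12.63 dB

12.63 dB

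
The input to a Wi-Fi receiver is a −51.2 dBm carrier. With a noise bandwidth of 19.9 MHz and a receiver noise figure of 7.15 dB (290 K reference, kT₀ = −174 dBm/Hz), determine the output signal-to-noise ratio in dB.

Noise floor: N = −174 + 10 log₁₀(B) + NF
10 log₁₀(1.99×10⁷) = 72.99 dB
N = −174 + 72.99 + 7.15 = −93.86 dBm
SNR = P_sig − N = −51.2 − (−93.86) = 42.66 dB → 42.7 dB

42.7 dB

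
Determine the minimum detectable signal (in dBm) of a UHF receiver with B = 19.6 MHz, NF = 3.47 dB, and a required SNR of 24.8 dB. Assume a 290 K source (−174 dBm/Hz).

−72.8 dBm

Sensitivity = −174 + 10 log₁₀(B) + NF + SNR_min
= −174 + 72.92 + 3.47 + 24.8
= −72.81 dBm → −72.8 dBm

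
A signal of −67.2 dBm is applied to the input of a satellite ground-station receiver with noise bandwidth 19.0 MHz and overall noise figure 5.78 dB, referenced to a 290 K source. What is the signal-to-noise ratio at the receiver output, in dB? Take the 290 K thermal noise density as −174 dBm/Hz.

Noise floor: N = −174 + 10 log₁₀(B) + NF
10 log₁₀(1.90×10⁷) = 72.79 dB
N = −174 + 72.79 + 5.78 = −95.43 dBm
SNR = P_sig − N = −67.2 − (−95.43) = 28.23 dB → 28.2 dB

28.2 dB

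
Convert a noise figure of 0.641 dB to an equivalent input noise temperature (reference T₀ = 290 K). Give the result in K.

46.1 K

F = 10^(0.641/10) = 1.15904
T_e = (F − 1)·T₀ = (1.15904 − 1) × 290 = 46.1 K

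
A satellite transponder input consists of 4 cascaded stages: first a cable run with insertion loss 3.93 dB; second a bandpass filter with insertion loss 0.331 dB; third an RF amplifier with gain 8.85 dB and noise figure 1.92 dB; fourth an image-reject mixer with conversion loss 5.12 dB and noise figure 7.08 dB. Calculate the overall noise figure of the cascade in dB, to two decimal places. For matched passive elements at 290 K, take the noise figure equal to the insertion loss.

Convert to linear (a loss of L dB is a gain of −L dB): F_i = 10^(NF_i/10), G_i = 10^(G_i,dB/10)
  Stage 1: F_1 = 10^(3.93/10) = 2.472, G_1 = 10^(−3.93/10) = 0.4046
  Stage 2: F_2 = 10^(0.331/10) = 1.079, G_2 = 10^(−0.331/10) = 0.9266
  Stage 3: F_3 = 10^(1.92/10) = 1.556, G_3 = 10^(8.85/10) = 7.674
  Stage 4: F_4 = 10^(7.08/10) = 5.105, G_4 = 10^(−5.12/10) = 0.3076
Friis cascade:
  F = 2.472 + (1.079 − 1)/0.4046 + (1.556 − 1)/0.3749 + (5.105 − 1)/2.877 = 5.577
NF = 10 log₁₀(5.577) = 7.46 dB

7.46 dB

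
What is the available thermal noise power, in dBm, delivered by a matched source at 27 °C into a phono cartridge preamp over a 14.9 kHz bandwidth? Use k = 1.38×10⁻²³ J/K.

T = 27 °C + 273.15 = 300.15 K
P_n = kTB = 1.38×10⁻²³ × 300.15 × 1.49×10⁴ = 6.17×10⁻¹⁷ W
In dBm: 10 log₁₀(6.17×10⁻¹⁷ / 10⁻³) = −132.1 dBm

−132.1 dBm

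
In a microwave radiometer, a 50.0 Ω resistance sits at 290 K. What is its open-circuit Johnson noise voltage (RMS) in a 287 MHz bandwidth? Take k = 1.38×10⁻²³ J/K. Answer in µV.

15.2 µV

V_n = √(4kTRB)
4kTRB = 4 × 1.38×10⁻²³ × 290 × 5.00×10¹ × 2.87×10⁸ = 2.30×10⁻¹⁰ V²
V_n = √(2.30×10⁻¹⁰) = 1.52×10⁻⁵ V = 15.2 µV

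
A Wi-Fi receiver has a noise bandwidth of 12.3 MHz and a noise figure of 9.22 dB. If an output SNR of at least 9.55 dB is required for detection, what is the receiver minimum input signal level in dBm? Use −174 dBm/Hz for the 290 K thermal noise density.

−84.3 dBm

Sensitivity = −174 + 10 log₁₀(B) + NF + SNR_min
= −174 + 70.9 + 9.22 + 9.55
= −84.33 dBm → −84.3 dBm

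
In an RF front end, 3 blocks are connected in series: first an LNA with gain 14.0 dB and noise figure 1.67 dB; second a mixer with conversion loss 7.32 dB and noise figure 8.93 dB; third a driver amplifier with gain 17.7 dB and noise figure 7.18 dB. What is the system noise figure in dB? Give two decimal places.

Convert to linear (a loss of L dB is a gain of −L dB): F_i = 10^(NF_i/10), G_i = 10^(G_i,dB/10)
  Stage 1: F_1 = 10^(1.67/10) = 1.469, G_1 = 10^(14.0/10) = 25.12
  Stage 2: F_2 = 10^(8.93/10) = 7.816, G_2 = 10^(−7.32/10) = 0.1854
  Stage 3: F_3 = 10^(7.18/10) = 5.224, G_3 = 10^(17.7/10) = 58.88
Friis cascade:
  F = 1.469 + (7.816 − 1)/25.12 + (5.224 − 1)/4.656 = 2.648
NF = 10 log₁₀(2.648) = 4.23 dB

4.23 dB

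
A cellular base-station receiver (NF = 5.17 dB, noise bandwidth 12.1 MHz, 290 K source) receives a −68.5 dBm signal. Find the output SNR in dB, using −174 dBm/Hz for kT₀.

Noise floor: N = −174 + 10 log₁₀(B) + NF
10 log₁₀(1.21×10⁷) = 70.83 dB
N = −174 + 70.83 + 5.17 = −98.00 dBm
SNR = P_sig − N = −68.5 − (−98.00) = 29.50 dB → 29.5 dB

29.5 dB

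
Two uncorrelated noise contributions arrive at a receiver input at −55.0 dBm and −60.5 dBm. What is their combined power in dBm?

Convert to linear, add, convert back:
P₁ = 3.16×10⁻⁹ W, P₂ = 8.91×10⁻¹⁰ W
P_tot = 4.05×10⁻⁹ W → 10 log₁₀(P_tot / 10⁻³) = −53.9 dBm

−53.9 dBm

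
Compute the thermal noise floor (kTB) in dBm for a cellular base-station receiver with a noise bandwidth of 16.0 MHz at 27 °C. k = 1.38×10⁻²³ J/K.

−101.8 dBm

T = 27 °C + 273.15 = 300.15 K
P_n = kTB = 1.38×10⁻²³ × 300.15 × 1.60×10⁷ = 6.63×10⁻¹⁴ W
In dBm: 10 log₁₀(6.63×10⁻¹⁴ / 10⁻³) = −101.8 dBm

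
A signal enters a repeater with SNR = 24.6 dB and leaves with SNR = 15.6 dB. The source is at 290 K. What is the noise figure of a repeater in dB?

9.0 dB

NF (dB) = SNR_in(dB) − SNR_out(dB) when the source is at T₀
NF = 24.6 − 15.6 = 9.0 dB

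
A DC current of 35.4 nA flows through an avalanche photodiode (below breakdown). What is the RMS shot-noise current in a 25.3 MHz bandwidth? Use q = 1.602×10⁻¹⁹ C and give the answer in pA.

536 pA

I_n = √(2qI·B)
2qI·B = 2 × 1.602×10⁻¹⁹ × 3.54×10⁻⁸ × 2.53×10⁷ = 2.87×10⁻¹⁹ A²
I_n = √(2.87×10⁻¹⁹) = 5.36×10⁻¹⁰ A = 536 pA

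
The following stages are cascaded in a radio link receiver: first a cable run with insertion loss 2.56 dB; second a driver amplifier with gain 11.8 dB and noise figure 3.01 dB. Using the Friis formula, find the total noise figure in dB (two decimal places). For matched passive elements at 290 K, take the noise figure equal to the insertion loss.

5.57 dB

Convert to linear (a loss of L dB is a gain of −L dB): F_i = 10^(NF_i/10), G_i = 10^(G_i,dB/10)
  Stage 1: F_1 = 10^(2.56/10) = 1.803, G_1 = 10^(−2.56/10) = 0.5546
  Stage 2: F_2 = 10^(3.01/10) = 2.000, G_2 = 10^(11.8/10) = 15.14
Friis cascade:
  F = 1.803 + (2.000 − 1)/0.5546 = 3.606
NF = 10 log₁₀(3.606) = 5.57 dB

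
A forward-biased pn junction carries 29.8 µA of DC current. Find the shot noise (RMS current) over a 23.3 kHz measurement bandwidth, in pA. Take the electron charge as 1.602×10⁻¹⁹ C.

472 pA

I_n = √(2qI·B)
2qI·B = 2 × 1.602×10⁻¹⁹ × 2.98×10⁻⁵ × 2.33×10⁴ = 2.22×10⁻¹⁹ A²
I_n = √(2.22×10⁻¹⁹) = 4.72×10⁻¹⁰ A = 472 pA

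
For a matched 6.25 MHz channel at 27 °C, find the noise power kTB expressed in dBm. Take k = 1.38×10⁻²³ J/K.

−105.9 dBm

T = 27 °C + 273.15 = 300.15 K
P_n = kTB = 1.38×10⁻²³ × 300.15 × 6.25×10⁶ = 2.59×10⁻¹⁴ W
In dBm: 10 log₁₀(2.59×10⁻¹⁴ / 10⁻³) = −105.9 dBm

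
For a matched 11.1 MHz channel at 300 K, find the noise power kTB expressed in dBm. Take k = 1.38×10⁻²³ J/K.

−103.4 dBm

P_n = kTB = 1.38×10⁻²³ × 300 × 1.11×10⁷ = 4.60×10⁻¹⁴ W
In dBm: 10 log₁₀(4.60×10⁻¹⁴ / 10⁻³) = −103.4 dBm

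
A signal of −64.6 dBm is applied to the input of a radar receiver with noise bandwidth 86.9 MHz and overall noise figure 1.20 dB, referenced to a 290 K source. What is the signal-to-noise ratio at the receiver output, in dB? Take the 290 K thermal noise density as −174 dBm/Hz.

28.8 dB

Noise floor: N = −174 + 10 log₁₀(B) + NF
10 log₁₀(8.69×10⁷) = 79.39 dB
N = −174 + 79.39 + 1.20 = −93.41 dBm
SNR = P_sig − N = −64.6 − (−93.41) = 28.81 dB → 28.8 dB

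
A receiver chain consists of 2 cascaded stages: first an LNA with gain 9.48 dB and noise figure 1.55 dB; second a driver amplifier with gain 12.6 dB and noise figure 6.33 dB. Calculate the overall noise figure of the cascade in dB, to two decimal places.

Convert to linear (a loss of L dB is a gain of −L dB): F_i = 10^(NF_i/10), G_i = 10^(G_i,dB/10)
  Stage 1: F_1 = 10^(1.55/10) = 1.429, G_1 = 10^(9.48/10) = 8.872
  Stage 2: F_2 = 10^(6.33/10) = 4.295, G_2 = 10^(12.6/10) = 18.20
Friis cascade:
  F = 1.429 + (4.295 − 1)/8.872 = 1.800
NF = 10 log₁₀(1.800) = 2.55 dB

2.55 dB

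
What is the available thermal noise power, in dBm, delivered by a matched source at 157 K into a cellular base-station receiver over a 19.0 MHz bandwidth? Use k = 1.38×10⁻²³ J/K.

−103.9 dBm

P_n = kTB = 1.38×10⁻²³ × 157 × 1.90×10⁷ = 4.12×10⁻¹⁴ W
In dBm: 10 log₁₀(4.12×10⁻¹⁴ / 10⁻³) = −103.9 dBm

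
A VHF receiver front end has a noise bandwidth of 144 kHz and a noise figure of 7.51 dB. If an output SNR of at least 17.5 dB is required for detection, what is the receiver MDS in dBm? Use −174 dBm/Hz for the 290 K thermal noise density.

−97.4 dBm

Sensitivity = −174 + 10 log₁₀(B) + NF + SNR_min
= −174 + 51.58 + 7.51 + 17.5
= −97.41 dBm → −97.4 dBm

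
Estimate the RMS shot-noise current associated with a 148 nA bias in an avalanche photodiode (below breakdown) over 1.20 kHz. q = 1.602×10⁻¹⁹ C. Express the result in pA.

I_n = √(2qI·B)
2qI·B = 2 × 1.602×10⁻¹⁹ × 1.48×10⁻⁷ × 1.20×10³ = 5.69×10⁻²³ A²
I_n = √(5.69×10⁻²³) = 7.54×10⁻¹² A = 7.54 pA

7.54 pA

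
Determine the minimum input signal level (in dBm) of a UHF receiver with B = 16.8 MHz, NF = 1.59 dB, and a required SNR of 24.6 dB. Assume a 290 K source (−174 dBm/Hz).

−75.6 dBm

Sensitivity = −174 + 10 log₁₀(B) + NF + SNR_min
= −174 + 72.25 + 1.59 + 24.6
= −75.56 dBm → −75.6 dBm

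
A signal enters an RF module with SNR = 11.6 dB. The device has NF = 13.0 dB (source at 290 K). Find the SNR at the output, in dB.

By definition F = SNR_in/SNR_out, so in dB: SNR_out = SNR_in − NF
SNR_out = 11.6 − 13.0 = −1.4 dB

−1.4 dB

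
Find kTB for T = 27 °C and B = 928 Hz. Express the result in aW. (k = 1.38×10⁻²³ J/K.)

3.84 aW

T = 27 °C + 273.15 = 300.15 K
P_n = kTB = 1.38×10⁻²³ × 300.15 × 9.28×10² = 3.84×10⁻¹⁸ W = 3.84 aW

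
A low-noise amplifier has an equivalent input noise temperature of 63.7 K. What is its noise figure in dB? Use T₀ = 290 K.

F = 1 + T_e/T₀ = 1 + 63.7/290 = 1.21966
NF = 10 log₁₀(1.21966) = 0.862 dB

0.862 dB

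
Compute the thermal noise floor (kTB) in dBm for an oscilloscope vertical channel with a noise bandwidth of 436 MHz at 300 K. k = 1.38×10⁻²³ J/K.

P_n = kTB = 1.38×10⁻²³ × 300 × 4.36×10⁸ = 1.81×10⁻¹² W
In dBm: 10 log₁₀(1.81×10⁻¹² / 10⁻³) = −87.4 dBm

−87.4 dBm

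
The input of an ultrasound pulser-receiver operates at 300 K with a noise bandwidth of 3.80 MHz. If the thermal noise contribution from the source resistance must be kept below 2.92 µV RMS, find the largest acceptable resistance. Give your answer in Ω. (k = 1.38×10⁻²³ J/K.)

Johnson–Nyquist: V_n = √(4kTRB) ⇒ R = V_n² / (4kTB)
4kTB = 4 × 1.38×10⁻²³ × 300 × 3.80×10⁶ = 6.29×10⁻¹⁴
R = (2.92×10⁻⁶)² / 6.29×10⁻¹⁴ = 1.35×10² Ω = 135 Ω

135 Ω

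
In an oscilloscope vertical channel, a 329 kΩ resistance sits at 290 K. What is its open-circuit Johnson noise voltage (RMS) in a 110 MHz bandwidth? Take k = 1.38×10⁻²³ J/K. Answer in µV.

V_n = √(4kTRB)
4kTRB = 4 × 1.38×10⁻²³ × 290 × 3.29×10⁵ × 1.10×10⁸ = 5.79×10⁻⁷ V²
V_n = √(5.79×10⁻⁷) = 7.61×10⁻⁴ V = 761 µV

761 µV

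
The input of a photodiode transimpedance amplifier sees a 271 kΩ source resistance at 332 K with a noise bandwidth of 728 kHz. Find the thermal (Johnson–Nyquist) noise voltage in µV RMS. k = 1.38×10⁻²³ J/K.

V_n = √(4kTRB)
4kTRB = 4 × 1.38×10⁻²³ × 332 × 2.71×10⁵ × 7.28×10⁵ = 3.62×10⁻⁹ V²
V_n = √(3.62×10⁻⁹) = 6.01×10⁻⁵ V = 60.1 µV

60.1 µV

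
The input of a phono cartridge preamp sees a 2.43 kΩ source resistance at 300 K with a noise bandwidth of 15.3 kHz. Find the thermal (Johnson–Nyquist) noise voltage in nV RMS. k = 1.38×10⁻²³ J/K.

V_n = √(4kTRB)
4kTRB = 4 × 1.38×10⁻²³ × 300 × 2.43×10³ × 1.53×10⁴ = 6.16×10⁻¹³ V²
V_n = √(6.16×10⁻¹³) = 7.85×10⁻⁷ V = 785 nV

785 nV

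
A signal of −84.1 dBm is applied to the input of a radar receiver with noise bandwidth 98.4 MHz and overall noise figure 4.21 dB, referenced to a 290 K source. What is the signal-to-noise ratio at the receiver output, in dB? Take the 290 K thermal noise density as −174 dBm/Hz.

Noise floor: N = −174 + 10 log₁₀(B) + NF
10 log₁₀(9.84×10⁷) = 79.93 dB
N = −174 + 79.93 + 4.21 = −89.86 dBm
SNR = P_sig − N = −84.1 − (−89.86) = 5.76 dB → 5.8 dB

5.8 dB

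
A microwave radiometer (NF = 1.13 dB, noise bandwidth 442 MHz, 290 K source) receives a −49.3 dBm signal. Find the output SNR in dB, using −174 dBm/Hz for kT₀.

37.1 dB

Noise floor: N = −174 + 10 log₁₀(B) + NF
10 log₁₀(4.42×10⁸) = 86.45 dB
N = −174 + 86.45 + 1.13 = −86.42 dBm
SNR = P_sig − N = −49.3 − (−86.42) = 37.12 dB → 37.1 dB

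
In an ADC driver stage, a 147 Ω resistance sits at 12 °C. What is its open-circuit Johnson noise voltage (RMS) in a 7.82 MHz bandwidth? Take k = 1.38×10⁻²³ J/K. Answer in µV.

4.25 µV

T = 12 °C + 273.15 = 285.15 K
V_n = √(4kTRB)
4kTRB = 4 × 1.38×10⁻²³ × 285.15 × 1.47×10² × 7.82×10⁶ = 1.81×10⁻¹¹ V²
V_n = √(1.81×10⁻¹¹) = 4.25×10⁻⁶ V = 4.25 µV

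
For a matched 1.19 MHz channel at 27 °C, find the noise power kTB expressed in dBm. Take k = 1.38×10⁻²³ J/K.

−113.1 dBm

T = 27 °C + 273.15 = 300.15 K
P_n = kTB = 1.38×10⁻²³ × 300.15 × 1.19×10⁶ = 4.93×10⁻¹⁵ W
In dBm: 10 log₁₀(4.93×10⁻¹⁵ / 10⁻³) = −113.1 dBm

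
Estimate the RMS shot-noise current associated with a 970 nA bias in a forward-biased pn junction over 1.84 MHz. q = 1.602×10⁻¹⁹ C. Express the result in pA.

756 pA

I_n = √(2qI·B)
2qI·B = 2 × 1.602×10⁻¹⁹ × 9.70×10⁻⁷ × 1.84×10⁶ = 5.72×10⁻¹⁹ A²
I_n = √(5.72×10⁻¹⁹) = 7.56×10⁻¹⁰ A = 756 pA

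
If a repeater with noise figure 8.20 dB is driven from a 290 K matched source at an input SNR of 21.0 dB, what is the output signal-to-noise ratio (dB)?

12.80 dB

By definition F = SNR_in/SNR_out, so in dB: SNR_out = SNR_in − NF
SNR_out = 21.0 − 8.20 = 12.80 dB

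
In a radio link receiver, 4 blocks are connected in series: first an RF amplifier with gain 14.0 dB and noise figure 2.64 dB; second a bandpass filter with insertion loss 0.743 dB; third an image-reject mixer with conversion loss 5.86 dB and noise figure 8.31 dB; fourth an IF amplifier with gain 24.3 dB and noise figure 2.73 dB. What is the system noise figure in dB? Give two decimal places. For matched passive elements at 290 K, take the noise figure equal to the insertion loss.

3.57 dB

Convert to linear (a loss of L dB is a gain of −L dB): F_i = 10^(NF_i/10), G_i = 10^(G_i,dB/10)
  Stage 1: F_1 = 10^(2.64/10) = 1.837, G_1 = 10^(14.0/10) = 25.12
  Stage 2: F_2 = 10^(0.743/10) = 1.187, G_2 = 10^(−0.743/10) = 0.8428
  Stage 3: F_3 = 10^(8.31/10) = 6.776, G_3 = 10^(−5.86/10) = 0.2594
  Stage 4: F_4 = 10^(2.73/10) = 1.875, G_4 = 10^(24.3/10) = 269.2
Friis cascade:
  F = 1.837 + (1.187 − 1)/25.12 + (6.776 − 1)/21.17 + (1.875 − 1)/5.492 = 2.276
NF = 10 log₁₀(2.276) = 3.57 dB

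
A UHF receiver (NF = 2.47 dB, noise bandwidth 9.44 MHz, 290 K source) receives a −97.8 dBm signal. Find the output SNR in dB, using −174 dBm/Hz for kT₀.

Noise floor: N = −174 + 10 log₁₀(B) + NF
10 log₁₀(9.44×10⁶) = 69.75 dB
N = −174 + 69.75 + 2.47 = −101.78 dBm
SNR = P_sig − N = −97.8 − (−101.78) = 3.98 dB → 4.0 dB

4.0 dB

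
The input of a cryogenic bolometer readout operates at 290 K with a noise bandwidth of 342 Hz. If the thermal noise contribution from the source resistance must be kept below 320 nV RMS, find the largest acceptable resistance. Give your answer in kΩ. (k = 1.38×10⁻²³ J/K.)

18.7 kΩ

Johnson–Nyquist: V_n = √(4kTRB) ⇒ R = V_n² / (4kTB)
4kTB = 4 × 1.38×10⁻²³ × 290 × 3.42×10² = 5.47×10⁻¹⁸
R = (3.20×10⁻⁷)² / 5.47×10⁻¹⁸ = 1.87×10⁴ Ω = 18.7 kΩ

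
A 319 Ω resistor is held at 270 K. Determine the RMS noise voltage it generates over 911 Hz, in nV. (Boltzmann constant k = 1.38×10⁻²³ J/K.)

V_n = √(4kTRB)
4kTRB = 4 × 1.38×10⁻²³ × 270 × 3.19×10² × 9.11×10² = 4.33×10⁻¹⁵ V²
V_n = √(4.33×10⁻¹⁵) = 6.58×10⁻⁸ V = 65.8 nV

65.8 nV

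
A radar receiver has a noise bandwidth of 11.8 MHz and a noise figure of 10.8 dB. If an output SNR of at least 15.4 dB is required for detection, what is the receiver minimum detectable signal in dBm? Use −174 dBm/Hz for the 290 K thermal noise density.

Sensitivity = −174 + 10 log₁₀(B) + NF + SNR_min
= −174 + 70.72 + 10.8 + 15.4
= −77.08 dBm → −77.1 dBm

−77.1 dBm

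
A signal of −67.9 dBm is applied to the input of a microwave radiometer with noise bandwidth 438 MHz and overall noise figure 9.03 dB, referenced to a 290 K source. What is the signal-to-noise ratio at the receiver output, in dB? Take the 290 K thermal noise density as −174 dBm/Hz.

Noise floor: N = −174 + 10 log₁₀(B) + NF
10 log₁₀(4.38×10⁸) = 86.41 dB
N = −174 + 86.41 + 9.03 = −78.56 dBm
SNR = P_sig − N = −67.9 − (−78.56) = 10.66 dB → 10.7 dB

10.7 dB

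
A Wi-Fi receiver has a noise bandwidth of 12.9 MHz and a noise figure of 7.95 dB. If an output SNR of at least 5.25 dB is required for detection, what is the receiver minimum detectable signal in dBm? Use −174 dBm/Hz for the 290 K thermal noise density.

Sensitivity = −174 + 10 log₁₀(B) + NF + SNR_min
= −174 + 71.11 + 7.95 + 5.25
= −89.69 dBm → −89.7 dBm

−89.7 dBm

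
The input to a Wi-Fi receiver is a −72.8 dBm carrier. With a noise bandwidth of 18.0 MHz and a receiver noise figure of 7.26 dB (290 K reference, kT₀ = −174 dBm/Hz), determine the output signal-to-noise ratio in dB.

Noise floor: N = −174 + 10 log₁₀(B) + NF
10 log₁₀(1.80×10⁷) = 72.55 dB
N = −174 + 72.55 + 7.26 = −94.19 dBm
SNR = P_sig − N = −72.8 − (−94.19) = 21.39 dB → 21.4 dB

21.4 dB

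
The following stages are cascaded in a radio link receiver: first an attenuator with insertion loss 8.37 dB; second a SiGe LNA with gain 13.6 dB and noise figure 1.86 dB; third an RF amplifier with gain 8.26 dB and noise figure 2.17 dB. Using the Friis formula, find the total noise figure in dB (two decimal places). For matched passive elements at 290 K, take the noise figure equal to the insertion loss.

Convert to linear (a loss of L dB is a gain of −L dB): F_i = 10^(NF_i/10), G_i = 10^(G_i,dB/10)
  Stage 1: F_1 = 10^(8.37/10) = 6.871, G_1 = 10^(−8.37/10) = 0.1455
  Stage 2: F_2 = 10^(1.86/10) = 1.535, G_2 = 10^(13.6/10) = 22.91
  Stage 3: F_3 = 10^(2.17/10) = 1.648, G_3 = 10^(8.26/10) = 6.699
Friis cascade:
  F = 6.871 + (1.535 − 1)/0.1455 + (1.648 − 1)/3.334 = 10.74
NF = 10 log₁₀(10.74) = 10.31 dB

10.31 dB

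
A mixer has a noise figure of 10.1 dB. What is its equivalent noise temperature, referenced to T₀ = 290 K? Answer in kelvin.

F = 10^(10.1/10) = 10.2329
T_e = (F − 1)·T₀ = (10.2329 − 1) × 290 = 2678 K

2678 K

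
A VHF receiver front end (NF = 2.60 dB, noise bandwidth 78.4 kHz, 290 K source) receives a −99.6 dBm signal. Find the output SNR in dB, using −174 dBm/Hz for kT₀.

Noise floor: N = −174 + 10 log₁₀(B) + NF
10 log₁₀(7.84×10⁴) = 48.94 dB
N = −174 + 48.94 + 2.60 = −122.46 dBm
SNR = P_sig − N = −99.6 − (−122.46) = 22.86 dB → 22.9 dB

22.9 dB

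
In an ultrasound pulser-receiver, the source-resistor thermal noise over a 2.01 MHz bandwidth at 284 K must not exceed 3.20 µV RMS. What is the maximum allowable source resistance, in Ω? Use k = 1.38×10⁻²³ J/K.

325 Ω

Johnson–Nyquist: V_n = √(4kTRB) ⇒ R = V_n² / (4kTB)
4kTB = 4 × 1.38×10⁻²³ × 284 × 2.01×10⁶ = 3.15×10⁻¹⁴
R = (3.20×10⁻⁶)² / 3.15×10⁻¹⁴ = 3.25×10² Ω = 325 Ω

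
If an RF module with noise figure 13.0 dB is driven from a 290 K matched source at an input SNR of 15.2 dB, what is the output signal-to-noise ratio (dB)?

2.2 dB

By definition F = SNR_in/SNR_out, so in dB: SNR_out = SNR_in − NF
SNR_out = 15.2 − 13.0 = 2.2 dB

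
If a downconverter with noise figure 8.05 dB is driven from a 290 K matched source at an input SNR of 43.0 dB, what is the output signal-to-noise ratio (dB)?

34.95 dB

By definition F = SNR_in/SNR_out, so in dB: SNR_out = SNR_in − NF
SNR_out = 43.0 − 8.05 = 34.95 dB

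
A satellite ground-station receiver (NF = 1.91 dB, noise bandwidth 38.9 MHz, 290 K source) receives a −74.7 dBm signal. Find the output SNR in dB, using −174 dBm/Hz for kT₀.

Noise floor: N = −174 + 10 log₁₀(B) + NF
10 log₁₀(3.89×10⁷) = 75.9 dB
N = −174 + 75.9 + 1.91 = −96.19 dBm
SNR = P_sig − N = −74.7 − (−96.19) = 21.49 dB → 21.5 dB

21.5 dB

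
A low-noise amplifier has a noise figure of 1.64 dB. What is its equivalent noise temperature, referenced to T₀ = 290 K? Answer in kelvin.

F = 10^(1.64/10) = 1.45881
T_e = (F − 1)·T₀ = (1.45881 − 1) × 290 = 133 K

133 K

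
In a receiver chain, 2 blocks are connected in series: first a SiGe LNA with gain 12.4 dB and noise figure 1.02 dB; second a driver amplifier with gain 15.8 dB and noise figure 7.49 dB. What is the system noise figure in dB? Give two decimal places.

Convert to linear (a loss of L dB is a gain of −L dB): F_i = 10^(NF_i/10), G_i = 10^(G_i,dB/10)
  Stage 1: F_1 = 10^(1.02/10) = 1.265, G_1 = 10^(12.4/10) = 17.38
  Stage 2: F_2 = 10^(7.49/10) = 5.610, G_2 = 10^(15.8/10) = 38.02
Friis cascade:
  F = 1.265 + (5.610 − 1)/17.38 = 1.530
NF = 10 log₁₀(1.530) = 1.85 dB

1.85 dB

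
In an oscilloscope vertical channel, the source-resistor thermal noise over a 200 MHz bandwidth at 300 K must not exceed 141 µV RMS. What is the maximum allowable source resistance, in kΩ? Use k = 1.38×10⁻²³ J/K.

Johnson–Nyquist: V_n = √(4kTRB) ⇒ R = V_n² / (4kTB)
4kTB = 4 × 1.38×10⁻²³ × 300 × 2.00×10⁸ = 3.31×10⁻¹²
R = (1.41×10⁻⁴)² / 3.31×10⁻¹² = 6.00×10³ Ω = 6.00 kΩ

6.00 kΩ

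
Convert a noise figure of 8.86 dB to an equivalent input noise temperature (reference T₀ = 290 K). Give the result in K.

1940 K

F = 10^(8.86/10) = 7.6913
T_e = (F − 1)·T₀ = (7.6913 − 1) × 290 = 1940 K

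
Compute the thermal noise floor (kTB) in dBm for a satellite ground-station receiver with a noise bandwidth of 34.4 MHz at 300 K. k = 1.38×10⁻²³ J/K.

P_n = kTB = 1.38×10⁻²³ × 300 × 3.44×10⁷ = 1.42×10⁻¹³ W
In dBm: 10 log₁₀(1.42×10⁻¹³ / 10⁻³) = −98.5 dBm

−98.5 dBm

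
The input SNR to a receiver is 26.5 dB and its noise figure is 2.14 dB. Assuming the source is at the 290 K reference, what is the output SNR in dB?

24.36 dB

By definition F = SNR_in/SNR_out, so in dB: SNR_out = SNR_in − NF
SNR_out = 26.5 − 2.14 = 24.36 dB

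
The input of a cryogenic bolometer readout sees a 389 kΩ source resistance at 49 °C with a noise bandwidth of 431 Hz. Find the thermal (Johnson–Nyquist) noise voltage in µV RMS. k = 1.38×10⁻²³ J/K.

1.73 µV

T = 49 °C + 273.15 = 322.15 K
V_n = √(4kTRB)
4kTRB = 4 × 1.38×10⁻²³ × 322.15 × 3.89×10⁵ × 4.31×10² = 2.98×10⁻¹² V²
V_n = √(2.98×10⁻¹²) = 1.73×10⁻⁶ V = 1.73 µV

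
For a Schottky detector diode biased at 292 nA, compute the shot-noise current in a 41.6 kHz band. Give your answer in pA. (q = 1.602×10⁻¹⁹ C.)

62.4 pA

I_n = √(2qI·B)
2qI·B = 2 × 1.602×10⁻¹⁹ × 2.92×10⁻⁷ × 4.16×10⁴ = 3.89×10⁻²¹ A²
I_n = √(3.89×10⁻²¹) = 6.24×10⁻¹¹ A = 62.4 pA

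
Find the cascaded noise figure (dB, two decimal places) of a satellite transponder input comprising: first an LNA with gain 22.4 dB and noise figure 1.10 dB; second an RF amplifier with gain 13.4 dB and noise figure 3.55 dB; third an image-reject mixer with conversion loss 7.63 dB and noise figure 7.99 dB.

Convert to linear (a loss of L dB is a gain of −L dB): F_i = 10^(NF_i/10), G_i = 10^(G_i,dB/10)
  Stage 1: F_1 = 10^(1.10/10) = 1.288, G_1 = 10^(22.4/10) = 173.8
  Stage 2: F_2 = 10^(3.55/10) = 2.265, G_2 = 10^(13.4/10) = 21.88
  Stage 3: F_3 = 10^(7.99/10) = 6.295, G_3 = 10^(−7.63/10) = 0.1726
Friis cascade:
  F = 1.288 + (2.265 − 1)/173.8 + (6.295 − 1)/3802 = 1.297
NF = 10 log₁₀(1.297) = 1.13 dB

1.13 dB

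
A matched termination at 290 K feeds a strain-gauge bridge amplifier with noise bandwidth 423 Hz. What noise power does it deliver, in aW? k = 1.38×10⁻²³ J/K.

P_n = kTB = 1.38×10⁻²³ × 290 × 4.23×10² = 1.69×10⁻¹⁸ W = 1.69 aW

1.69 aW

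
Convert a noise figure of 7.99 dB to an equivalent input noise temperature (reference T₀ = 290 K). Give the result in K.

F = 10^(7.99/10) = 6.29506
T_e = (F − 1)·T₀ = (6.29506 − 1) × 290 = 1536 K

1536 K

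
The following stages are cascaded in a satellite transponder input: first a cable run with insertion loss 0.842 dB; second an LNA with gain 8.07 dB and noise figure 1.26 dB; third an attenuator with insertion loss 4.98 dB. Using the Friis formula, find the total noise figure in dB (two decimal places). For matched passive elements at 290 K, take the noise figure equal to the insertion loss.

Convert to linear (a loss of L dB is a gain of −L dB): F_i = 10^(NF_i/10), G_i = 10^(G_i,dB/10)
  Stage 1: F_1 = 10^(0.842/10) = 1.214, G_1 = 10^(−0.842/10) = 0.8238
  Stage 2: F_2 = 10^(1.26/10) = 1.337, G_2 = 10^(8.07/10) = 6.412
  Stage 3: F_3 = 10^(4.98/10) = 3.148, G_3 = 10^(−4.98/10) = 0.3177
Friis cascade:
  F = 1.214 + (1.337 − 1)/0.8238 + (3.148 − 1)/5.282 = 2.029
NF = 10 log₁₀(2.029) = 3.07 dB

3.07 dB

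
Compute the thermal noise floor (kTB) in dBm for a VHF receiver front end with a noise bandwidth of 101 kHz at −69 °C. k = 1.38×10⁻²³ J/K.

T = −69 °C + 273.15 = 204.15 K
P_n = kTB = 1.38×10⁻²³ × 204.15 × 1.01×10⁵ = 2.85×10⁻¹⁶ W
In dBm: 10 log₁₀(2.85×10⁻¹⁶ / 10⁻³) = −125.5 dBm

−125.5 dBm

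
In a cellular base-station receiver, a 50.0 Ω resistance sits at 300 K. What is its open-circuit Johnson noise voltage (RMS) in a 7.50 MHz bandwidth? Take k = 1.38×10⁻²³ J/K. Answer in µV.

2.49 µV

V_n = √(4kTRB)
4kTRB = 4 × 1.38×10⁻²³ × 300 × 5.00×10¹ × 7.50×10⁶ = 6.21×10⁻¹² V²
V_n = √(6.21×10⁻¹²) = 2.49×10⁻⁶ V = 2.49 µV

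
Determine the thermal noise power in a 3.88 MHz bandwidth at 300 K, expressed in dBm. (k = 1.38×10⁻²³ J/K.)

−107.9 dBm

P_n = kTB = 1.38×10⁻²³ × 300 × 3.88×10⁶ = 1.61×10⁻¹⁴ W
In dBm: 10 log₁₀(1.61×10⁻¹⁴ / 10⁻³) = −107.9 dBm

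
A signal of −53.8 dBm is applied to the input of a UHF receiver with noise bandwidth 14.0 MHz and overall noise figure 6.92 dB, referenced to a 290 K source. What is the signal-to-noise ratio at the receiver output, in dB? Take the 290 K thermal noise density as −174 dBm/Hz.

Noise floor: N = −174 + 10 log₁₀(B) + NF
10 log₁₀(1.40×10⁷) = 71.46 dB
N = −174 + 71.46 + 6.92 = −95.62 dBm
SNR = P_sig − N = −53.8 − (−95.62) = 41.82 dB → 41.8 dB

41.8 dB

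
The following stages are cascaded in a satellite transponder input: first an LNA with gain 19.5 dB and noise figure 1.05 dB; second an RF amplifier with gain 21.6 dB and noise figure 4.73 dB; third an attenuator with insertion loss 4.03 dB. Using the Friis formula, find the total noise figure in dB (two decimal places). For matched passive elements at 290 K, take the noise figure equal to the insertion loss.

Convert to linear (a loss of L dB is a gain of −L dB): F_i = 10^(NF_i/10), G_i = 10^(G_i,dB/10)
  Stage 1: F_1 = 10^(1.05/10) = 1.274, G_1 = 10^(19.5/10) = 89.13
  Stage 2: F_2 = 10^(4.73/10) = 2.972, G_2 = 10^(21.6/10) = 144.5
  Stage 3: F_3 = 10^(4.03/10) = 2.529, G_3 = 10^(−4.03/10) = 0.3954
Friis cascade:
  F = 1.274 + (2.972 − 1)/89.13 + (2.529 − 1)/1.288×10⁴ = 1.296
NF = 10 log₁₀(1.296) = 1.13 dB

1.13 dB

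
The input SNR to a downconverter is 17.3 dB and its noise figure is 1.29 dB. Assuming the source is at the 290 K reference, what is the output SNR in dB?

By definition F = SNR_in/SNR_out, so in dB: SNR_out = SNR_in − NF
SNR_out = 17.3 − 1.29 = 16.01 dB

16.01 dB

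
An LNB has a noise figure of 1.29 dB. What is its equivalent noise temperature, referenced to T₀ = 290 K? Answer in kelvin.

100 K

F = 10^(1.29/10) = 1.34586
T_e = (F − 1)·T₀ = (1.34586 − 1) × 290 = 100 K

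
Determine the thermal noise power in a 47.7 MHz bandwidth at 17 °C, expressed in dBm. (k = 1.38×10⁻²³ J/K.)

−97.2 dBm

T = 17 °C + 273.15 = 290.15 K
P_n = kTB = 1.38×10⁻²³ × 290.15 × 4.77×10⁷ = 1.91×10⁻¹³ W
In dBm: 10 log₁₀(1.91×10⁻¹³ / 10⁻³) = −97.2 dBm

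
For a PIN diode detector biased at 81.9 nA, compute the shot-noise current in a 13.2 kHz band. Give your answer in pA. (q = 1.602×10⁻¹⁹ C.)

18.6 pA

I_n = √(2qI·B)
2qI·B = 2 × 1.602×10⁻¹⁹ × 8.19×10⁻⁸ × 1.32×10⁴ = 3.46×10⁻²² A²
I_n = √(3.46×10⁻²²) = 1.86×10⁻¹¹ A = 18.6 pA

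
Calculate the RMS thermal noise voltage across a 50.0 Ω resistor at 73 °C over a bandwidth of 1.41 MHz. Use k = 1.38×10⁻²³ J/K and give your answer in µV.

1.16 µV

T = 73 °C + 273.15 = 346.15 K
V_n = √(4kTRB)
4kTRB = 4 × 1.38×10⁻²³ × 346.15 × 5.00×10¹ × 1.41×10⁶ = 1.35×10⁻¹² V²
V_n = √(1.35×10⁻¹²) = 1.16×10⁻⁶ V = 1.16 µV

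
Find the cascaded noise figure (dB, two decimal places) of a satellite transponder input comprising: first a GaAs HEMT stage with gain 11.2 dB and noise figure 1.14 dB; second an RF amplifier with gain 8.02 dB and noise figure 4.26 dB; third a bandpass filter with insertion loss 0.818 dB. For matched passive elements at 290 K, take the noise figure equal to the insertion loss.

Convert to linear (a loss of L dB is a gain of −L dB): F_i = 10^(NF_i/10), G_i = 10^(G_i,dB/10)
  Stage 1: F_1 = 10^(1.14/10) = 1.300, G_1 = 10^(11.2/10) = 13.18
  Stage 2: F_2 = 10^(4.26/10) = 2.667, G_2 = 10^(8.02/10) = 6.339
  Stage 3: F_3 = 10^(0.818/10) = 1.207, G_3 = 10^(−0.818/10) = 0.8283
Friis cascade:
  F = 1.300 + (2.667 − 1)/13.18 + (1.207 − 1)/83.56 = 1.429
NF = 10 log₁₀(1.429) = 1.55 dB

1.55 dB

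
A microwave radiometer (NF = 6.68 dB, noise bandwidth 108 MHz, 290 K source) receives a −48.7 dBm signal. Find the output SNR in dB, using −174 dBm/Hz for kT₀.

Noise floor: N = −174 + 10 log₁₀(B) + NF
10 log₁₀(1.08×10⁸) = 80.33 dB
N = −174 + 80.33 + 6.68 = −86.99 dBm
SNR = P_sig − N = −48.7 − (−86.99) = 38.29 dB → 38.3 dB

38.3 dB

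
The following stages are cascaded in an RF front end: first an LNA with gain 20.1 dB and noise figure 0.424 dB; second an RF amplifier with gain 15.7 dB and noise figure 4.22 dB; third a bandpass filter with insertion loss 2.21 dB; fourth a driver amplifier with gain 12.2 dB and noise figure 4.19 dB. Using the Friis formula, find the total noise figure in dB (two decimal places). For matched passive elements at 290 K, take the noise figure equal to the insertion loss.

Convert to linear (a loss of L dB is a gain of −L dB): F_i = 10^(NF_i/10), G_i = 10^(G_i,dB/10)
  Stage 1: F_1 = 10^(0.424/10) = 1.103, G_1 = 10^(20.1/10) = 102.3
  Stage 2: F_2 = 10^(4.22/10) = 2.642, G_2 = 10^(15.7/10) = 37.15
  Stage 3: F_3 = 10^(2.21/10) = 1.663, G_3 = 10^(−2.21/10) = 0.6012
  Stage 4: F_4 = 10^(4.19/10) = 2.624, G_4 = 10^(12.2/10) = 16.60
Friis cascade:
  F = 1.103 + (2.642 − 1)/102.3 + (1.663 − 1)/3802 + (2.624 − 1)/2286 = 1.119
NF = 10 log₁₀(1.119) = 0.49 dB

0.49 dB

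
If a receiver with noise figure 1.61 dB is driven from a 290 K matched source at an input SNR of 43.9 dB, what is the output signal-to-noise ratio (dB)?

42.29 dB

By definition F = SNR_in/SNR_out, so in dB: SNR_out = SNR_in − NF
SNR_out = 43.9 − 1.61 = 42.29 dB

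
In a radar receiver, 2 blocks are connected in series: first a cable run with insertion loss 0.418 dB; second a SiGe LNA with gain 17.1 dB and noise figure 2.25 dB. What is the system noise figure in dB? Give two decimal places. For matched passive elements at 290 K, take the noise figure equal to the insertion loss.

2.67 dB

Convert to linear (a loss of L dB is a gain of −L dB): F_i = 10^(NF_i/10), G_i = 10^(G_i,dB/10)
  Stage 1: F_1 = 10^(0.418/10) = 1.101, G_1 = 10^(−0.418/10) = 0.9082
  Stage 2: F_2 = 10^(2.25/10) = 1.679, G_2 = 10^(17.1/10) = 51.29
Friis cascade:
  F = 1.101 + (1.679 − 1)/0.9082 = 1.848
NF = 10 log₁₀(1.848) = 2.67 dB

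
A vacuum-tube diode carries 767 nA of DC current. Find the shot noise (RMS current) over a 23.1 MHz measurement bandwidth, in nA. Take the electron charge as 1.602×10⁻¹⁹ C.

2.38 nA

I_n = √(2qI·B)
2qI·B = 2 × 1.602×10⁻¹⁹ × 7.67×10⁻⁷ × 2.31×10⁷ = 5.68×10⁻¹⁸ A²
I_n = √(5.68×10⁻¹⁸) = 2.38×10⁻⁹ A = 2.38 nA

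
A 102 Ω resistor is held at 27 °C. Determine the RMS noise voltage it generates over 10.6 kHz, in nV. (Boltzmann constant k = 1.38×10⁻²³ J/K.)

T = 27 °C + 273.15 = 300.15 K
V_n = √(4kTRB)
4kTRB = 4 × 1.38×10⁻²³ × 300.15 × 1.02×10² × 1.06×10⁴ = 1.79×10⁻¹⁴ V²
V_n = √(1.79×10⁻¹⁴) = 1.34×10⁻⁷ V = 134 nV

134 nV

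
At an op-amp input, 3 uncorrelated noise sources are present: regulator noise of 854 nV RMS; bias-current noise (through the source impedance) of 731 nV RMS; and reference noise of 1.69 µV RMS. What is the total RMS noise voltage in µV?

2.03 µV

Uncorrelated sources add in power (mean-square): V_tot = √(ΣV_i²)
V_tot = √[(8.54×10⁻⁷)² + (7.31×10⁻⁷)² + (1.69×10⁻⁶)²] = 2.03×10⁻⁶ V = 2.03 µV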